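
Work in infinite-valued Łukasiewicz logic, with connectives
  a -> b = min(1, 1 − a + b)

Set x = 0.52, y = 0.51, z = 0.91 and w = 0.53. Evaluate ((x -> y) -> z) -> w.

0.61

x -> y = min(1, 1 − 0.52 + 0.51) = min(1, 0.99) = 0.99
(x -> y) -> z = min(1, 1 − 0.99 + 0.91) = min(1, 0.92) = 0.92
((x -> y) -> z) -> w = min(1, 1 − 0.92 + 0.53) = min(1, 0.61) = 0.61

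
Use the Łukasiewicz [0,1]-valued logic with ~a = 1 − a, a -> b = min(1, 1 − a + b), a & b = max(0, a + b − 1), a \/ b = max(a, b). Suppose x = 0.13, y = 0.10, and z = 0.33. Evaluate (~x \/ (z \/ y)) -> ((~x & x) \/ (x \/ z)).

~x = 1 − 0.13 = 0.87
z \/ y = max(0.33, 0.10) = 0.33
~x \/ (z \/ y) = max(0.87, 0.33) = 0.87
~x & x = max(0, 0.87 + 0.13 − 1) = max(0, 0.00) = 0.00
x \/ z = max(0.13, 0.33) = 0.33
(~x & x) \/ (x \/ z) = max(0.00, 0.33) = 0.33
(~x \/ (z \/ y)) -> ((~x & x) \/ (x \/ z)) = min(1, 1 − 0.87 + 0.33) = min(1, 0.46) = 0.46

0.46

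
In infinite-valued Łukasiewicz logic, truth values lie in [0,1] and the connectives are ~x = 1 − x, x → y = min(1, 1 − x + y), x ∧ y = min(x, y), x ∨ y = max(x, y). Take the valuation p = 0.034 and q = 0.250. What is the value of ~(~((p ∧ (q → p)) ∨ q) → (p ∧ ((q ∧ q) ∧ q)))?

0.716

q → p = min(1, 1 − 0.250 + 0.034) = min(1, 0.784) = 0.784
p ∧ (q → p) = min(0.034, 0.784) = 0.034
(p ∧ (q → p)) ∨ q = max(0.034, 0.250) = 0.250
~((p ∧ (q → p)) ∨ q) = 1 − 0.250 = 0.750
q ∧ q = min(0.250, 0.250) = 0.250
(q ∧ q) ∧ q = min(0.250, 0.250) = 0.250
p ∧ ((q ∧ q) ∧ q) = min(0.034, 0.250) = 0.034
~((p ∧ (q → p)) ∨ q) → (p ∧ ((q ∧ q) ∧ q)) = min(1, 1 − 0.750 + 0.034) = min(1, 0.284) = 0.284
~(~((p ∧ (q → p)) ∨ q) → (p ∧ ((q ∧ q) ∧ q))) = 1 − 0.284 = 0.716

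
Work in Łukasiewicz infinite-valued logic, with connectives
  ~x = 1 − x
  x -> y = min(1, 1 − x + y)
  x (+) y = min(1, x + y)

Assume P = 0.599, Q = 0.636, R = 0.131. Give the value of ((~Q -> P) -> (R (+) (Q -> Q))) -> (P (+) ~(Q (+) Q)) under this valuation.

0.599

~Q = 1 − 0.636 = 0.364
~Q -> P = min(1, 1 − 0.364 + 0.599) = min(1, 1.235) = 1.000
Q -> Q = min(1, 1 − 0.636 + 0.636) = min(1, 1.000) = 1.000
R (+) (Q -> Q) = min(1, 0.131 + 1.000) = min(1, 1.131) = 1.000
(~Q -> P) -> (R (+) (Q -> Q)) = min(1, 1 − 1.000 + 1.000) = min(1, 1.000) = 1.000
Q (+) Q = min(1, 0.636 + 0.636) = min(1, 1.272) = 1.000
~(Q (+) Q) = 1 − 1.000 = 0.000
P (+) ~(Q (+) Q) = min(1, 0.599 + 0.000) = min(1, 0.599) = 0.599
((~Q -> P) -> (R (+) (Q -> Q))) -> (P (+) ~(Q (+) Q)) = min(1, 1 − 1.000 + 0.599) = min(1, 0.599) = 0.599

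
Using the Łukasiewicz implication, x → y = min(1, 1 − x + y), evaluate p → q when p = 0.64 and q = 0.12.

0.48

p → q = min(1, 1 − 0.64 + 0.12) = min(1, 0.48) = 0.48
For comparison, the Gödel implication (1 if x ≤ y else y) would give 0.12.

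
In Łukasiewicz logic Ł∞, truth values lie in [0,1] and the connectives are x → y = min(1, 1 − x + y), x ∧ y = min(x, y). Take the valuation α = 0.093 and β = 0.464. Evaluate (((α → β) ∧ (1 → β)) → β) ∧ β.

α → β = min(1, 1 − 0.093 + 0.464) = min(1, 1.371) = 1.000
1 → β = min(1, 1 − 1.000 + 0.464) = min(1, 0.464) = 0.464
(α → β) ∧ (1 → β) = min(1.000, 0.464) = 0.464
((α → β) ∧ (1 → β)) → β = min(1, 1 − 0.464 + 0.464) = min(1, 1.000) = 1.000
(((α → β) ∧ (1 → β)) → β) ∧ β = min(1.000, 0.464) = 0.464

0.464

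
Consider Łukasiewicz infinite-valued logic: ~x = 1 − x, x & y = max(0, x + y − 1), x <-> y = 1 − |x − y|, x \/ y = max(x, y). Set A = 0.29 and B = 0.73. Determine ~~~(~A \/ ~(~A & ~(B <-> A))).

~A = 1 − 0.29 = 0.71
B <-> A = 1 − |0.73 − 0.29| = 1 − 0.44 = 0.56
~(B <-> A) = 1 − 0.56 = 0.44
~A & ~(B <-> A) = max(0, 0.71 + 0.44 − 1) = max(0, 0.15) = 0.15
~(~A & ~(B <-> A)) = 1 − 0.15 = 0.85
~A \/ ~(~A & ~(B <-> A)) = max(0.71, 0.85) = 0.85
~(~A \/ ~(~A & ~(B <-> A))) = 1 − 0.85 = 0.15
~~(~A \/ ~(~A & ~(B <-> A))) = 1 − 0.15 = 0.85
~~~(~A \/ ~(~A & ~(B <-> A))) = 1 − 0.85 = 0.15

0.15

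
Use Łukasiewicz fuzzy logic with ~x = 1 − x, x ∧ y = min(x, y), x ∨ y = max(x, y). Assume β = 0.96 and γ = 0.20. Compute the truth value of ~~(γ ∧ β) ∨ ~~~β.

0.20

γ ∧ β = min(0.20, 0.96) = 0.20
~(γ ∧ β) = 1 − 0.20 = 0.80
~~(γ ∧ β) = 1 − 0.80 = 0.20
~β = 1 − 0.96 = 0.04
~~β = 1 − 0.04 = 0.96
~~~β = 1 − 0.96 = 0.04
~~(γ ∧ β) ∨ ~~~β = max(0.20, 0.04) = 0.20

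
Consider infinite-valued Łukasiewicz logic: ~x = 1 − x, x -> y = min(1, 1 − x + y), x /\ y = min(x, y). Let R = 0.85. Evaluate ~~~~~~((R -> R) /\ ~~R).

0.85

R -> R = min(1, 1 − 0.85 + 0.85) = min(1, 1.00) = 1.00
~R = 1 − 0.85 = 0.15
~~R = 1 − 0.15 = 0.85
(R -> R) /\ ~~R = min(1.00, 0.85) = 0.85
~((R -> R) /\ ~~R) = 1 − 0.85 = 0.15
~~((R -> R) /\ ~~R) = 1 − 0.15 = 0.85
~~~((R -> R) /\ ~~R) = 1 − 0.85 = 0.15
~~~~((R -> R) /\ ~~R) = 1 − 0.15 = 0.85
~~~~~((R -> R) /\ ~~R) = 1 − 0.85 = 0.15
~~~~~~((R -> R) /\ ~~R) = 1 − 0.15 = 0.85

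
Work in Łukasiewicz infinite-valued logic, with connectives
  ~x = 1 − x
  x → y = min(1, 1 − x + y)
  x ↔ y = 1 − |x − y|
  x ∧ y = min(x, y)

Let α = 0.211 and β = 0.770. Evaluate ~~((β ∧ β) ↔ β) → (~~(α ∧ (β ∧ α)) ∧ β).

β ∧ β = min(0.770, 0.770) = 0.770
(β ∧ β) ↔ β = 1 − |0.770 − 0.770| = 1 − 0.000 = 1.000
~((β ∧ β) ↔ β) = 1 − 1.000 = 0.000
~~((β ∧ β) ↔ β) = 1 − 0.000 = 1.000
β ∧ α = min(0.770, 0.211) = 0.211
α ∧ (β ∧ α) = min(0.211, 0.211) = 0.211
~(α ∧ (β ∧ α)) = 1 − 0.211 = 0.789
~~(α ∧ (β ∧ α)) = 1 − 0.789 = 0.211
~~(α ∧ (β ∧ α)) ∧ β = min(0.211, 0.770) = 0.211
~~((β ∧ β) ↔ β) → (~~(α ∧ (β ∧ α)) ∧ β) = min(1, 1 − 1.000 + 0.211) = min(1, 0.211) = 0.211

0.211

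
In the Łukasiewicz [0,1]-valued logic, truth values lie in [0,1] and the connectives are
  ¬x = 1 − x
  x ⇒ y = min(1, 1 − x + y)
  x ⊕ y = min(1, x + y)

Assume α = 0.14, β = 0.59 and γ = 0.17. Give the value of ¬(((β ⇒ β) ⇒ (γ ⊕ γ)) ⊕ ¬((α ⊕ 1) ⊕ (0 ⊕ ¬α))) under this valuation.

β ⇒ β = min(1, 1 − 0.59 + 0.59) = min(1, 1.00) = 1.00
γ ⊕ γ = min(1, 0.17 + 0.17) = min(1, 0.34) = 0.34
(β ⇒ β) ⇒ (γ ⊕ γ) = min(1, 1 − 1.00 + 0.34) = min(1, 0.34) = 0.34
α ⊕ 1 = min(1, 0.14 + 1.00) = min(1, 1.14) = 1.00
¬α = 1 − 0.14 = 0.86
0 ⊕ ¬α = min(1, 0.00 + 0.86) = min(1, 0.86) = 0.86
(α ⊕ 1) ⊕ (0 ⊕ ¬α) = min(1, 1.00 + 0.86) = min(1, 1.86) = 1.00
¬((α ⊕ 1) ⊕ (0 ⊕ ¬α)) = 1 − 1.00 = 0.00
((β ⇒ β) ⇒ (γ ⊕ γ)) ⊕ ¬((α ⊕ 1) ⊕ (0 ⊕ ¬α)) = min(1, 0.34 + 0.00) = min(1, 0.34) = 0.34
¬(((β ⇒ β) ⇒ (γ ⊕ γ)) ⊕ ¬((α ⊕ 1) ⊕ (0 ⊕ ¬α))) = 1 − 0.34 = 0.66

0.66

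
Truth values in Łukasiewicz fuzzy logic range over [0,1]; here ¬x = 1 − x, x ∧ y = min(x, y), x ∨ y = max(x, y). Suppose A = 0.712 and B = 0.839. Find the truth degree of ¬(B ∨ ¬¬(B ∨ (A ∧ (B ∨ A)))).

0.161

B ∨ A = max(0.839, 0.712) = 0.839
A ∧ (B ∨ A) = min(0.712, 0.839) = 0.712
B ∨ (A ∧ (B ∨ A)) = max(0.839, 0.712) = 0.839
¬(B ∨ (A ∧ (B ∨ A))) = 1 − 0.839 = 0.161
¬¬(B ∨ (A ∧ (B ∨ A))) = 1 − 0.161 = 0.839
B ∨ ¬¬(B ∨ (A ∧ (B ∨ A))) = max(0.839, 0.839) = 0.839
¬(B ∨ ¬¬(B ∨ (A ∧ (B ∨ A)))) = 1 − 0.839 = 0.161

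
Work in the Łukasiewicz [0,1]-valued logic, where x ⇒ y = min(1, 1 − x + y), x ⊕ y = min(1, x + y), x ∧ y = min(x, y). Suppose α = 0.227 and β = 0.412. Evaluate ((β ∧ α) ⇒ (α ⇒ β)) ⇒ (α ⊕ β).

β ∧ α = min(0.412, 0.227) = 0.227
α ⇒ β = min(1, 1 − 0.227 + 0.412) = min(1, 1.185) = 1.000
(β ∧ α) ⇒ (α ⇒ β) = min(1, 1 − 0.227 + 1.000) = min(1, 1.773) = 1.000
α ⊕ β = min(1, 0.227 + 0.412) = min(1, 0.639) = 0.639
((β ∧ α) ⇒ (α ⇒ β)) ⇒ (α ⊕ β) = min(1, 1 − 1.000 + 0.639) = min(1, 0.639) = 0.639

0.639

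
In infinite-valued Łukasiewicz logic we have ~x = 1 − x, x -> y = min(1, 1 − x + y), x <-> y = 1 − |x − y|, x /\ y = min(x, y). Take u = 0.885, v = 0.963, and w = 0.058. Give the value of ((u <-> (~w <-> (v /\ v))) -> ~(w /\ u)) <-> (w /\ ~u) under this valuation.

0.058

~w = 1 − 0.058 = 0.942
v /\ v = min(0.963, 0.963) = 0.963
~w <-> (v /\ v) = 1 − |0.942 − 0.963| = 1 − 0.021 = 0.979
u <-> (~w <-> (v /\ v)) = 1 − |0.885 − 0.979| = 1 − 0.094 = 0.906
w /\ u = min(0.058, 0.885) = 0.058
~(w /\ u) = 1 − 0.058 = 0.942
(u <-> (~w <-> (v /\ v))) -> ~(w /\ u) = min(1, 1 − 0.906 + 0.942) = min(1, 1.036) = 1.000
~u = 1 − 0.885 = 0.115
w /\ ~u = min(0.058, 0.115) = 0.058
((u <-> (~w <-> (v /\ v))) -> ~(w /\ u)) <-> (w /\ ~u) = 1 − |1.000 − 0.058| = 1 − 0.942 = 0.058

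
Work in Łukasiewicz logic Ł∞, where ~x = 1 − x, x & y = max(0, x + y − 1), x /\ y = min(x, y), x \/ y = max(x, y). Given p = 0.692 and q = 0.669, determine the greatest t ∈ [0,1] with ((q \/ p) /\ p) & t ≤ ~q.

0.639

q \/ p = max(0.669, 0.692) = 0.692
(q \/ p) /\ p = min(0.692, 0.692) = 0.692
So the left factor is (q \/ p) /\ p = 0.692.
~q = 1 − 0.669 = 0.331
So the right-hand bound is ~q = 0.331.
The residuum of the Łukasiewicz t-norm gives the supremum: min(1, 1 − 0.692 + 0.331).
1 − 0.692 + 0.331 = 0.639, so t = min(1, 0.639) = 0.639.
Check: 0.692 & 0.639 = max(0, 0.331) = 0.331 ≤ 0.331.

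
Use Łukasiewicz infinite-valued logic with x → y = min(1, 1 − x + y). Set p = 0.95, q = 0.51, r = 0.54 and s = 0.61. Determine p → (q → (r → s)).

1.00

r → s = min(1, 1 − 0.54 + 0.61) = min(1, 1.07) = 1.00
q → (r → s) = min(1, 1 − 0.51 + 1.00) = min(1, 1.49) = 1.00
p → (q → (r → s)) = min(1, 1 − 0.95 + 1.00) = min(1, 1.05) = 1.00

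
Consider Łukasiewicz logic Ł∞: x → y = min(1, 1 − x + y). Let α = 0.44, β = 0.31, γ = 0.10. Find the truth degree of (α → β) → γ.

α → β = min(1, 1 − 0.44 + 0.31) = min(1, 0.87) = 0.87
(α → β) → γ = min(1, 1 − 0.87 + 0.10) = min(1, 0.23) = 0.23

0.23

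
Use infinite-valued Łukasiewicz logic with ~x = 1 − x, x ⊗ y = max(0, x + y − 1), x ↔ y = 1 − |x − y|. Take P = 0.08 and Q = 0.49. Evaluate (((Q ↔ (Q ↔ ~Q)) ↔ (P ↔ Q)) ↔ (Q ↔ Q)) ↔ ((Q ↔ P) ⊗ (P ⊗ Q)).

~Q = 1 − 0.49 = 0.51
Q ↔ ~Q = 1 − |0.49 − 0.51| = 1 − 0.02 = 0.98
Q ↔ (Q ↔ ~Q) = 1 − |0.49 − 0.98| = 1 − 0.49 = 0.51
P ↔ Q = 1 − |0.08 − 0.49| = 1 − 0.41 = 0.59
(Q ↔ (Q ↔ ~Q)) ↔ (P ↔ Q) = 1 − |0.51 − 0.59| = 1 − 0.08 = 0.92
Q ↔ Q = 1 − |0.49 − 0.49| = 1 − 0.00 = 1.00
((Q ↔ (Q ↔ ~Q)) ↔ (P ↔ Q)) ↔ (Q ↔ Q) = 1 − |0.92 − 1.00| = 1 − 0.08 = 0.92
Q ↔ P = 1 − |0.49 − 0.08| = 1 − 0.41 = 0.59
P ⊗ Q = max(0, 0.08 + 0.49 − 1) = max(0, -0.43) = 0.00
(Q ↔ P) ⊗ (P ⊗ Q) = max(0, 0.59 + 0.00 − 1) = max(0, -0.41) = 0.00
(((Q ↔ (Q ↔ ~Q)) ↔ (P ↔ Q)) ↔ (Q ↔ Q)) ↔ ((Q ↔ P) ⊗ (P ⊗ Q)) = 1 − |0.92 − 0.00| = 1 − 0.92 = 0.08

0.08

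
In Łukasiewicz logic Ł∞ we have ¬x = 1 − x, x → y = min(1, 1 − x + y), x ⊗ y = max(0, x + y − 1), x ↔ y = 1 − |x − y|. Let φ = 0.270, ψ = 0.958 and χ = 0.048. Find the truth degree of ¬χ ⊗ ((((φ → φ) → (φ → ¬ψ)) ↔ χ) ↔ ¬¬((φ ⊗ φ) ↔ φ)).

0.498

¬χ = 1 − 0.048 = 0.952
φ → φ = min(1, 1 − 0.270 + 0.270) = min(1, 1.000) = 1.000
¬ψ = 1 − 0.958 = 0.042
φ → ¬ψ = min(1, 1 − 0.270 + 0.042) = min(1, 0.772) = 0.772
(φ → φ) → (φ → ¬ψ) = min(1, 1 − 1.000 + 0.772) = min(1, 0.772) = 0.772
((φ → φ) → (φ → ¬ψ)) ↔ χ = 1 − |0.772 − 0.048| = 1 − 0.724 = 0.276
φ ⊗ φ = max(0, 0.270 + 0.270 − 1) = max(0, -0.460) = 0.000
(φ ⊗ φ) ↔ φ = 1 − |0.000 − 0.270| = 1 − 0.270 = 0.730
¬((φ ⊗ φ) ↔ φ) = 1 − 0.730 = 0.270
¬¬((φ ⊗ φ) ↔ φ) = 1 − 0.270 = 0.730
(((φ → φ) → (φ → ¬ψ)) ↔ χ) ↔ ¬¬((φ ⊗ φ) ↔ φ) = 1 − |0.276 − 0.730| = 1 − 0.454 = 0.546
¬χ ⊗ ((((φ → φ) → (φ → ¬ψ)) ↔ χ) ↔ ¬¬((φ ⊗ φ) ↔ φ)) = max(0, 0.952 + 0.546 − 1) = max(0, 0.498) = 0.498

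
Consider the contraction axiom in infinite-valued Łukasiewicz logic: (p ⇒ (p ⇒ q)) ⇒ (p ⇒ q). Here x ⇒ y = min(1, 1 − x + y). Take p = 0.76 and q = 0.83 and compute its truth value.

1.00

p ⇒ q = min(1, 1 − 0.76 + 0.83) = min(1, 1.07) = 1.00
p ⇒ (p ⇒ q) = min(1, 1 − 0.76 + 1.00) = min(1, 1.24) = 1.00
(p ⇒ (p ⇒ q)) ⇒ (p ⇒ q) = min(1, 1 − 1.00 + 1.00) = min(1, 1.00) = 1.00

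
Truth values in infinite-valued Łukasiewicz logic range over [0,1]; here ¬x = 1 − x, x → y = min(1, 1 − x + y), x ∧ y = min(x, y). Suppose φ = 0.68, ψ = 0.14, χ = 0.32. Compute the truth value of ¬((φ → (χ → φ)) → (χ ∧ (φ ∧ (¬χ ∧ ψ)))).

χ → φ = min(1, 1 − 0.32 + 0.68) = min(1, 1.36) = 1.00
φ → (χ → φ) = min(1, 1 − 0.68 + 1.00) = min(1, 1.32) = 1.00
¬χ = 1 − 0.32 = 0.68
¬χ ∧ ψ = min(0.68, 0.14) = 0.14
φ ∧ (¬χ ∧ ψ) = min(0.68, 0.14) = 0.14
χ ∧ (φ ∧ (¬χ ∧ ψ)) = min(0.32, 0.14) = 0.14
(φ → (χ → φ)) → (χ ∧ (φ ∧ (¬χ ∧ ψ))) = min(1, 1 − 1.00 + 0.14) = min(1, 0.14) = 0.14
¬((φ → (χ → φ)) → (χ ∧ (φ ∧ (¬χ ∧ ψ)))) = 1 − 0.14 = 0.86

0.86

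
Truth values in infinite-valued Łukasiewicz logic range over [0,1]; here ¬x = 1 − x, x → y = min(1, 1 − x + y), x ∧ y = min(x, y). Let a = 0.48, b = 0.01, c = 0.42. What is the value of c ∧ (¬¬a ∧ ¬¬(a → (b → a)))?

0.42

¬a = 1 − 0.48 = 0.52
¬¬a = 1 − 0.52 = 0.48
b → a = min(1, 1 − 0.01 + 0.48) = min(1, 1.47) = 1.00
a → (b → a) = min(1, 1 − 0.48 + 1.00) = min(1, 1.52) = 1.00
¬(a → (b → a)) = 1 − 1.00 = 0.00
¬¬(a → (b → a)) = 1 − 0.00 = 1.00
¬¬a ∧ ¬¬(a → (b → a)) = min(0.48, 1.00) = 0.48
c ∧ (¬¬a ∧ ¬¬(a → (b → a))) = min(0.42, 0.48) = 0.42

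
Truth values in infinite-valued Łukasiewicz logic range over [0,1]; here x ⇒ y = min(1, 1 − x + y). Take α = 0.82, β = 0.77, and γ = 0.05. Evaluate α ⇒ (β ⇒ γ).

0.46

β ⇒ γ = min(1, 1 − 0.77 + 0.05) = min(1, 0.28) = 0.28
α ⇒ (β ⇒ γ) = min(1, 1 − 0.82 + 0.28) = min(1, 0.46) = 0.46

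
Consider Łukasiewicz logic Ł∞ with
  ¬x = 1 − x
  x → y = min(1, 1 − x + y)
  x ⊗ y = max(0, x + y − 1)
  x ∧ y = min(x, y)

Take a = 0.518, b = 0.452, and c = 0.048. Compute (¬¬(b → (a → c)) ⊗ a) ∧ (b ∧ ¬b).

a → c = min(1, 1 − 0.518 + 0.048) = min(1, 0.530) = 0.530
b → (a → c) = min(1, 1 − 0.452 + 0.530) = min(1, 1.078) = 1.000
¬(b → (a → c)) = 1 − 1.000 = 0.000
¬¬(b → (a → c)) = 1 − 0.000 = 1.000
¬¬(b → (a → c)) ⊗ a = max(0, 1.000 + 0.518 − 1) = max(0, 0.518) = 0.518
¬b = 1 − 0.452 = 0.548
b ∧ ¬b = min(0.452, 0.548) = 0.452
(¬¬(b → (a → c)) ⊗ a) ∧ (b ∧ ¬b) = min(0.518, 0.452) = 0.452

0.452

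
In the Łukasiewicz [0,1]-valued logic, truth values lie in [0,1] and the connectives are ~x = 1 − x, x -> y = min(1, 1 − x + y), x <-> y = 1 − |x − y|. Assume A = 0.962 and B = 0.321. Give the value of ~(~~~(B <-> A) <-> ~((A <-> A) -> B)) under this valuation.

B <-> A = 1 − |0.321 − 0.962| = 1 − 0.641 = 0.359
~(B <-> A) = 1 − 0.359 = 0.641
~~(B <-> A) = 1 − 0.641 = 0.359
~~~(B <-> A) = 1 − 0.359 = 0.641
A <-> A = 1 − |0.962 − 0.962| = 1 − 0.000 = 1.000
(A <-> A) -> B = min(1, 1 − 1.000 + 0.321) = min(1, 0.321) = 0.321
~((A <-> A) -> B) = 1 − 0.321 = 0.679
~~~(B <-> A) <-> ~((A <-> A) -> B) = 1 − |0.641 − 0.679| = 1 − 0.038 = 0.962
~(~~~(B <-> A) <-> ~((A <-> A) -> B)) = 1 − 0.962 = 0.038

0.038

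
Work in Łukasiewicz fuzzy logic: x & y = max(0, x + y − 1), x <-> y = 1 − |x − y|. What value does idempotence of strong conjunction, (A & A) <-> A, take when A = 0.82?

A & A = max(0, 0.82 + 0.82 − 1) = max(0, 0.64) = 0.64
(A & A) <-> A = 1 − |0.64 − 0.82| = 1 − 0.18 = 0.82
(The value 0.82 < 1 shows this instance is not satisfied; fails in Ł∞ since a ⊗ a = max(0, 2a−1) ≠ a in general.)

0.82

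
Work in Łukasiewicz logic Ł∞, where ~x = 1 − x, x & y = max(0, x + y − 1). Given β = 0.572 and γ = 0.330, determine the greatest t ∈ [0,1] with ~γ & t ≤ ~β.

0.758

~γ = 1 − 0.330 = 0.670
So the left factor is ~γ = 0.670.
~β = 1 − 0.572 = 0.428
So the right-hand bound is ~β = 0.428.
The residuum of the Łukasiewicz t-norm gives the supremum: min(1, 1 − 0.670 + 0.428).
1 − 0.670 + 0.428 = 0.758, so t = min(1, 0.758) = 0.758.
Check: 0.670 & 0.758 = max(0, 0.428) = 0.428 ≤ 0.428.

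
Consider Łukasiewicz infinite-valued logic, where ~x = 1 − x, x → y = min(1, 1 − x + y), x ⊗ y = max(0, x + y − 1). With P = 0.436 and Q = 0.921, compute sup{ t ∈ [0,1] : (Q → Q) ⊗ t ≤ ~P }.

0.564

Q → Q = min(1, 1 − 0.921 + 0.921) = min(1, 1.000) = 1.000
So the left factor is Q → Q = 1.000.
~P = 1 − 0.436 = 0.564
So the right-hand bound is ~P = 0.564.
The residuum of the Łukasiewicz t-norm gives the supremum: min(1, 1 − 1.000 + 0.564).
1 − 1.000 + 0.564 = 0.564, so t = min(1, 0.564) = 0.564.
Check: 1.000 ⊗ 0.564 = max(0, 0.564) = 0.564 ≤ 0.564.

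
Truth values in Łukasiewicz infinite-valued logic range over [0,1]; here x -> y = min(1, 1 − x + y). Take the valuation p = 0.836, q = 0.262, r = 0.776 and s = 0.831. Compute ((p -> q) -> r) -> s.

p -> q = min(1, 1 − 0.836 + 0.262) = min(1, 0.426) = 0.426
(p -> q) -> r = min(1, 1 − 0.426 + 0.776) = min(1, 1.350) = 1.000
((p -> q) -> r) -> s = min(1, 1 − 1.000 + 0.831) = min(1, 0.831) = 0.831

0.831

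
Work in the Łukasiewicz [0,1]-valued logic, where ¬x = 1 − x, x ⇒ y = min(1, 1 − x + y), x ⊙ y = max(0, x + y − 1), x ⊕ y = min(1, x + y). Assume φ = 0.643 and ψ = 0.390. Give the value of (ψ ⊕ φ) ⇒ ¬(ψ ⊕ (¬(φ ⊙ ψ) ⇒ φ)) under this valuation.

ψ ⊕ φ = min(1, 0.390 + 0.643) = min(1, 1.033) = 1.000
φ ⊙ ψ = max(0, 0.643 + 0.390 − 1) = max(0, 0.033) = 0.033
¬(φ ⊙ ψ) = 1 − 0.033 = 0.967
¬(φ ⊙ ψ) ⇒ φ = min(1, 1 − 0.967 + 0.643) = min(1, 0.676) = 0.676
ψ ⊕ (¬(φ ⊙ ψ) ⇒ φ) = min(1, 0.390 + 0.676) = min(1, 1.066) = 1.000
¬(ψ ⊕ (¬(φ ⊙ ψ) ⇒ φ)) = 1 − 1.000 = 0.000
(ψ ⊕ φ) ⇒ ¬(ψ ⊕ (¬(φ ⊙ ψ) ⇒ φ)) = min(1, 1 − 1.000 + 0.000) = min(1, 0.000) = 0.000

0.000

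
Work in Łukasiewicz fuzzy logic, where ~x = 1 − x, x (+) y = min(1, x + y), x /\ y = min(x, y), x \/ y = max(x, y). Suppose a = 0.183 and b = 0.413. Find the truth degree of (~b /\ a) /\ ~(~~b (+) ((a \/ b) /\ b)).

~b = 1 − 0.413 = 0.587
~b /\ a = min(0.587, 0.183) = 0.183
~~b = 1 − 0.587 = 0.413
a \/ b = max(0.183, 0.413) = 0.413
(a \/ b) /\ b = min(0.413, 0.413) = 0.413
~~b (+) ((a \/ b) /\ b) = min(1, 0.413 + 0.413) = min(1, 0.826) = 0.826
~(~~b (+) ((a \/ b) /\ b)) = 1 − 0.826 = 0.174
(~b /\ a) /\ ~(~~b (+) ((a \/ b) /\ b)) = min(0.183, 0.174) = 0.174

0.174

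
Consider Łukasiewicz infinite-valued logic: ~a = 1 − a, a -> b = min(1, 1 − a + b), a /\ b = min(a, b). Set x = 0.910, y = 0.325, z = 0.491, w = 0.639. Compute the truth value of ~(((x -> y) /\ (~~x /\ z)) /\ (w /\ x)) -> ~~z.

x -> y = min(1, 1 − 0.910 + 0.325) = min(1, 0.415) = 0.415
~x = 1 − 0.910 = 0.090
~~x = 1 − 0.090 = 0.910
~~x /\ z = min(0.910, 0.491) = 0.491
(x -> y) /\ (~~x /\ z) = min(0.415, 0.491) = 0.415
w /\ x = min(0.639, 0.910) = 0.639
((x -> y) /\ (~~x /\ z)) /\ (w /\ x) = min(0.415, 0.639) = 0.415
~(((x -> y) /\ (~~x /\ z)) /\ (w /\ x)) = 1 − 0.415 = 0.585
~z = 1 − 0.491 = 0.509
~~z = 1 − 0.509 = 0.491
~(((x -> y) /\ (~~x /\ z)) /\ (w /\ x)) -> ~~z = min(1, 1 − 0.585 + 0.491) = min(1, 0.906) = 0.906

0.906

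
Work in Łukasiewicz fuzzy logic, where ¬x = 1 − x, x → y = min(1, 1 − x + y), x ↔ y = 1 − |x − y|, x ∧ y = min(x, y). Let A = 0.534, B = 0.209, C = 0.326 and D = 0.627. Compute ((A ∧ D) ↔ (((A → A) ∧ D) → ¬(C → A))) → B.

A ∧ D = min(0.534, 0.627) = 0.534
A → A = min(1, 1 − 0.534 + 0.534) = min(1, 1.000) = 1.000
(A → A) ∧ D = min(1.000, 0.627) = 0.627
C → A = min(1, 1 − 0.326 + 0.534) = min(1, 1.208) = 1.000
¬(C → A) = 1 − 1.000 = 0.000
((A → A) ∧ D) → ¬(C → A) = min(1, 1 − 0.627 + 0.000) = min(1, 0.373) = 0.373
(A ∧ D) ↔ (((A → A) ∧ D) → ¬(C → A)) = 1 − |0.534 − 0.373| = 1 − 0.161 = 0.839
((A ∧ D) ↔ (((A → A) ∧ D) → ¬(C → A))) → B = min(1, 1 − 0.839 + 0.209) = min(1, 0.370) = 0.370

0.370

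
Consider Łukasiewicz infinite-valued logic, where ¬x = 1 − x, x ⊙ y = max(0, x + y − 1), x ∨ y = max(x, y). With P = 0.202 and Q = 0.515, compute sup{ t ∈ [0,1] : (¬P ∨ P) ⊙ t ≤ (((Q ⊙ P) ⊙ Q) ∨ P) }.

¬P = 1 − 0.202 = 0.798
¬P ∨ P = max(0.798, 0.202) = 0.798
So the left factor is ¬P ∨ P = 0.798.
Q ⊙ P = max(0, 0.515 + 0.202 − 1) = max(0, -0.283) = 0.000
(Q ⊙ P) ⊙ Q = max(0, 0.000 + 0.515 − 1) = max(0, -0.485) = 0.000
((Q ⊙ P) ⊙ Q) ∨ P = max(0.000, 0.202) = 0.202
So the right-hand bound is ((Q ⊙ P) ⊙ Q) ∨ P = 0.202.
The residuum of the Łukasiewicz t-norm gives the supremum: min(1, 1 − 0.798 + 0.202).
1 − 0.798 + 0.202 = 0.404, so t = min(1, 0.404) = 0.404.
Check: 0.798 ⊙ 0.404 = max(0, 0.202) = 0.202 ≤ 0.202.

0.404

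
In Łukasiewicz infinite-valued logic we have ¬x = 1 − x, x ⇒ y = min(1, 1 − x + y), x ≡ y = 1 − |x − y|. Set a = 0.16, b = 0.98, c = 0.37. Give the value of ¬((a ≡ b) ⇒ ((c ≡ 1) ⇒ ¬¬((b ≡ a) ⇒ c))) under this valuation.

0.00

a ≡ b = 1 − |0.16 − 0.98| = 1 − 0.82 = 0.18
c ≡ 1 = 1 − |0.37 − 1.00| = 1 − 0.63 = 0.37
b ≡ a = 1 − |0.98 − 0.16| = 1 − 0.82 = 0.18
(b ≡ a) ⇒ c = min(1, 1 − 0.18 + 0.37) = min(1, 1.19) = 1.00
¬((b ≡ a) ⇒ c) = 1 − 1.00 = 0.00
¬¬((b ≡ a) ⇒ c) = 1 − 0.00 = 1.00
(c ≡ 1) ⇒ ¬¬((b ≡ a) ⇒ c) = min(1, 1 − 0.37 + 1.00) = min(1, 1.63) = 1.00
(a ≡ b) ⇒ ((c ≡ 1) ⇒ ¬¬((b ≡ a) ⇒ c)) = min(1, 1 − 0.18 + 1.00) = min(1, 1.82) = 1.00
¬((a ≡ b) ⇒ ((c ≡ 1) ⇒ ¬¬((b ≡ a) ⇒ c))) = 1 − 1.00 = 0.00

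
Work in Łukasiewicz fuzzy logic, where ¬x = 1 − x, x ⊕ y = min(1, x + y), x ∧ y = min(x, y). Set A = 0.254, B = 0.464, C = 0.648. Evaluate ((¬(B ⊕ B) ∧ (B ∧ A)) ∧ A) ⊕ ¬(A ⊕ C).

B ⊕ B = min(1, 0.464 + 0.464) = min(1, 0.928) = 0.928
¬(B ⊕ B) = 1 − 0.928 = 0.072
B ∧ A = min(0.464, 0.254) = 0.254
¬(B ⊕ B) ∧ (B ∧ A) = min(0.072, 0.254) = 0.072
(¬(B ⊕ B) ∧ (B ∧ A)) ∧ A = min(0.072, 0.254) = 0.072
A ⊕ C = min(1, 0.254 + 0.648) = min(1, 0.902) = 0.902
¬(A ⊕ C) = 1 − 0.902 = 0.098
((¬(B ⊕ B) ∧ (B ∧ A)) ∧ A) ⊕ ¬(A ⊕ C) = min(1, 0.072 + 0.098) = min(1, 0.170) = 0.170

0.170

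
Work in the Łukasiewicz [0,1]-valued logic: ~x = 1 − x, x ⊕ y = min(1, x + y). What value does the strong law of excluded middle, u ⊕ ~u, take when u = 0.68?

~u = 1 − 0.68 = 0.32
u ⊕ ~u = min(1, 0.68 + 0.32) = min(1, 1.00) = 1.00
(As expected: always 1 in Ł∞ since a ⊕ (1−a) = 1.)

1.00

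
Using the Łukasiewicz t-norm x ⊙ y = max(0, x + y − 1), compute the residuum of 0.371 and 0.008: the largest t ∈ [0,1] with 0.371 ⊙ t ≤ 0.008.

0.637

The residuum of the Łukasiewicz t-norm gives the supremum: min(1, 1 − 0.371 + 0.008).
1 − 0.371 + 0.008 = 0.637, so t = min(1, 0.637) = 0.637.
Check: 0.371 ⊙ 0.637 = max(0, 0.008) = 0.008 ≤ 0.008.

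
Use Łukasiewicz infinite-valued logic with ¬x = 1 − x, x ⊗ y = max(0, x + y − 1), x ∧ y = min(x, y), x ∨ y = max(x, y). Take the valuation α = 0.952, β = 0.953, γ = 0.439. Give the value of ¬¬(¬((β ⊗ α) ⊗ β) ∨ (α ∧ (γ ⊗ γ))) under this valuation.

β ⊗ α = max(0, 0.953 + 0.952 − 1) = max(0, 0.905) = 0.905
(β ⊗ α) ⊗ β = max(0, 0.905 + 0.953 − 1) = max(0, 0.858) = 0.858
¬((β ⊗ α) ⊗ β) = 1 − 0.858 = 0.142
γ ⊗ γ = max(0, 0.439 + 0.439 − 1) = max(0, -0.122) = 0.000
α ∧ (γ ⊗ γ) = min(0.952, 0.000) = 0.000
¬((β ⊗ α) ⊗ β) ∨ (α ∧ (γ ⊗ γ)) = max(0.142, 0.000) = 0.142
¬(¬((β ⊗ α) ⊗ β) ∨ (α ∧ (γ ⊗ γ))) = 1 − 0.142 = 0.858
¬¬(¬((β ⊗ α) ⊗ β) ∨ (α ∧ (γ ⊗ γ))) = 1 − 0.858 = 0.142

0.142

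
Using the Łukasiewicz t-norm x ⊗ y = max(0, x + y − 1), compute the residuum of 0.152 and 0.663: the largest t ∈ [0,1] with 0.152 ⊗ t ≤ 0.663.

The residuum of the Łukasiewicz t-norm gives the supremum: min(1, 1 − 0.152 + 0.663).
1 − 0.152 + 0.663 = 1.511, so t = min(1, 1.511) = 1.000.
Check: 0.152 ⊗ 1.000 = max(0, 0.152) = 0.152 ≤ 0.663.

1.000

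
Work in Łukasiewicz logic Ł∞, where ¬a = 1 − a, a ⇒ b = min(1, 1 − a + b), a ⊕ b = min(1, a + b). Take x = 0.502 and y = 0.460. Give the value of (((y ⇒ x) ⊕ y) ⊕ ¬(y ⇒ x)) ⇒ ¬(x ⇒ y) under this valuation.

0.042

y ⇒ x = min(1, 1 − 0.460 + 0.502) = min(1, 1.042) = 1.000
(y ⇒ x) ⊕ y = min(1, 1.000 + 0.460) = min(1, 1.460) = 1.000
¬(y ⇒ x) = 1 − 1.000 = 0.000
((y ⇒ x) ⊕ y) ⊕ ¬(y ⇒ x) = min(1, 1.000 + 0.000) = min(1, 1.000) = 1.000
x ⇒ y = min(1, 1 − 0.502 + 0.460) = min(1, 0.958) = 0.958
¬(x ⇒ y) = 1 − 0.958 = 0.042
(((y ⇒ x) ⊕ y) ⊕ ¬(y ⇒ x)) ⇒ ¬(x ⇒ y) = min(1, 1 − 1.000 + 0.042) = min(1, 0.042) = 0.042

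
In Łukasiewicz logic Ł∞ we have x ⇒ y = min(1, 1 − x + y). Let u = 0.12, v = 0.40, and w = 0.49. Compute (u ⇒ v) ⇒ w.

u ⇒ v = min(1, 1 − 0.12 + 0.40) = min(1, 1.28) = 1.00
(u ⇒ v) ⇒ w = min(1, 1 − 1.00 + 0.49) = min(1, 0.49) = 0.49

0.49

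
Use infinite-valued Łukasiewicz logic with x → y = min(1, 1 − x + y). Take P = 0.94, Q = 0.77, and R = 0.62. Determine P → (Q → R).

0.91

Q → R = min(1, 1 − 0.77 + 0.62) = min(1, 0.85) = 0.85
P → (Q → R) = min(1, 1 − 0.94 + 0.85) = min(1, 0.91) = 0.91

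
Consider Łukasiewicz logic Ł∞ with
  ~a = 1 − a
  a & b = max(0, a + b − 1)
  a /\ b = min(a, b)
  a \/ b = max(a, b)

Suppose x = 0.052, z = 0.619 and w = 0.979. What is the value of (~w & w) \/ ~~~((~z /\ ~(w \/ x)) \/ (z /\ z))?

0.381

~w = 1 − 0.979 = 0.021
~w & w = max(0, 0.021 + 0.979 − 1) = max(0, 0.000) = 0.000
~z = 1 − 0.619 = 0.381
w \/ x = max(0.979, 0.052) = 0.979
~(w \/ x) = 1 − 0.979 = 0.021
~z /\ ~(w \/ x) = min(0.381, 0.021) = 0.021
z /\ z = min(0.619, 0.619) = 0.619
(~z /\ ~(w \/ x)) \/ (z /\ z) = max(0.021, 0.619) = 0.619
~((~z /\ ~(w \/ x)) \/ (z /\ z)) = 1 − 0.619 = 0.381
~~((~z /\ ~(w \/ x)) \/ (z /\ z)) = 1 − 0.381 = 0.619
~~~((~z /\ ~(w \/ x)) \/ (z /\ z)) = 1 − 0.619 = 0.381
(~w & w) \/ ~~~((~z /\ ~(w \/ x)) \/ (z /\ z)) = max(0.000, 0.381) = 0.381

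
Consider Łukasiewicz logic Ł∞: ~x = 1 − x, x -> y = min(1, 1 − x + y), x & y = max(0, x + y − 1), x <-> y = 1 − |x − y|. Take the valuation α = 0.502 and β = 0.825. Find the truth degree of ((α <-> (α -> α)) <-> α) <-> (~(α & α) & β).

α -> α = min(1, 1 − 0.502 + 0.502) = min(1, 1.000) = 1.000
α <-> (α -> α) = 1 − |0.502 − 1.000| = 1 − 0.498 = 0.502
(α <-> (α -> α)) <-> α = 1 − |0.502 − 0.502| = 1 − 0.000 = 1.000
α & α = max(0, 0.502 + 0.502 − 1) = max(0, 0.004) = 0.004
~(α & α) = 1 − 0.004 = 0.996
~(α & α) & β = max(0, 0.996 + 0.825 − 1) = max(0, 0.821) = 0.821
((α <-> (α -> α)) <-> α) <-> (~(α & α) & β) = 1 − |1.000 − 0.821| = 1 − 0.179 = 0.821

0.821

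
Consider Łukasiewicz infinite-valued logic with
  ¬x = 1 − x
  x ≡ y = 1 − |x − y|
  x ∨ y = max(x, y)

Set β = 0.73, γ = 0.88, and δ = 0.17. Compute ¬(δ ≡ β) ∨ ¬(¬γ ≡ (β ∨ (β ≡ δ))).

0.61

δ ≡ β = 1 − |0.17 − 0.73| = 1 − 0.56 = 0.44
¬(δ ≡ β) = 1 − 0.44 = 0.56
¬γ = 1 − 0.88 = 0.12
β ≡ δ = 1 − |0.73 − 0.17| = 1 − 0.56 = 0.44
β ∨ (β ≡ δ) = max(0.73, 0.44) = 0.73
¬γ ≡ (β ∨ (β ≡ δ)) = 1 − |0.12 − 0.73| = 1 − 0.61 = 0.39
¬(¬γ ≡ (β ∨ (β ≡ δ))) = 1 − 0.39 = 0.61
¬(δ ≡ β) ∨ ¬(¬γ ≡ (β ∨ (β ≡ δ))) = max(0.56, 0.61) = 0.61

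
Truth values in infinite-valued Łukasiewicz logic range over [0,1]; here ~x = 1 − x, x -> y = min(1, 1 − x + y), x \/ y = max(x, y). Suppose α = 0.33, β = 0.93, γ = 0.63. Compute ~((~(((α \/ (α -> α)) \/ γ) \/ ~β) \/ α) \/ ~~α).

α -> α = min(1, 1 − 0.33 + 0.33) = min(1, 1.00) = 1.00
α \/ (α -> α) = max(0.33, 1.00) = 1.00
(α \/ (α -> α)) \/ γ = max(1.00, 0.63) = 1.00
~β = 1 − 0.93 = 0.07
((α \/ (α -> α)) \/ γ) \/ ~β = max(1.00, 0.07) = 1.00
~(((α \/ (α -> α)) \/ γ) \/ ~β) = 1 − 1.00 = 0.00
~(((α \/ (α -> α)) \/ γ) \/ ~β) \/ α = max(0.00, 0.33) = 0.33
~α = 1 − 0.33 = 0.67
~~α = 1 − 0.67 = 0.33
(~(((α \/ (α -> α)) \/ γ) \/ ~β) \/ α) \/ ~~α = max(0.33, 0.33) = 0.33
~((~(((α \/ (α -> α)) \/ γ) \/ ~β) \/ α) \/ ~~α) = 1 − 0.33 = 0.67

0.67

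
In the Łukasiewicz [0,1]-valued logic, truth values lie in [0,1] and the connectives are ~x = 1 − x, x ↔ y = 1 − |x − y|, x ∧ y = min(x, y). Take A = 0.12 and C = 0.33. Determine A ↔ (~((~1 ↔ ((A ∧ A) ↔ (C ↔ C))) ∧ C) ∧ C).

~1 = 1 − 1.00 = 0.00
A ∧ A = min(0.12, 0.12) = 0.12
C ↔ C = 1 − |0.33 − 0.33| = 1 − 0.00 = 1.00
(A ∧ A) ↔ (C ↔ C) = 1 − |0.12 − 1.00| = 1 − 0.88 = 0.12
~1 ↔ ((A ∧ A) ↔ (C ↔ C)) = 1 − |0.00 − 0.12| = 1 − 0.12 = 0.88
(~1 ↔ ((A ∧ A) ↔ (C ↔ C))) ∧ C = min(0.88, 0.33) = 0.33
~((~1 ↔ ((A ∧ A) ↔ (C ↔ C))) ∧ C) = 1 − 0.33 = 0.67
~((~1 ↔ ((A ∧ A) ↔ (C ↔ C))) ∧ C) ∧ C = min(0.67, 0.33) = 0.33
A ↔ (~((~1 ↔ ((A ∧ A) ↔ (C ↔ C))) ∧ C) ∧ C) = 1 − |0.12 − 0.33| = 1 − 0.21 = 0.79

0.79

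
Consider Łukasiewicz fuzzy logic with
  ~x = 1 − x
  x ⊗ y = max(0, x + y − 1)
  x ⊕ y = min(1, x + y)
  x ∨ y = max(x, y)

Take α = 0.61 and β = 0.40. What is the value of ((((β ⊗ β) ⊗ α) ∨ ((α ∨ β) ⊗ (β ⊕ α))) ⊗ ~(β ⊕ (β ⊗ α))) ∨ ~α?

0.39

β ⊗ β = max(0, 0.40 + 0.40 − 1) = max(0, -0.20) = 0.00
(β ⊗ β) ⊗ α = max(0, 0.00 + 0.61 − 1) = max(0, -0.39) = 0.00
α ∨ β = max(0.61, 0.40) = 0.61
β ⊕ α = min(1, 0.40 + 0.61) = min(1, 1.01) = 1.00
(α ∨ β) ⊗ (β ⊕ α) = max(0, 0.61 + 1.00 − 1) = max(0, 0.61) = 0.61
((β ⊗ β) ⊗ α) ∨ ((α ∨ β) ⊗ (β ⊕ α)) = max(0.00, 0.61) = 0.61
β ⊗ α = max(0, 0.40 + 0.61 − 1) = max(0, 0.01) = 0.01
β ⊕ (β ⊗ α) = min(1, 0.40 + 0.01) = min(1, 0.41) = 0.41
~(β ⊕ (β ⊗ α)) = 1 − 0.41 = 0.59
(((β ⊗ β) ⊗ α) ∨ ((α ∨ β) ⊗ (β ⊕ α))) ⊗ ~(β ⊕ (β ⊗ α)) = max(0, 0.61 + 0.59 − 1) = max(0, 0.20) = 0.20
~α = 1 − 0.61 = 0.39
((((β ⊗ β) ⊗ α) ∨ ((α ∨ β) ⊗ (β ⊕ α))) ⊗ ~(β ⊕ (β ⊗ α))) ∨ ~α = max(0.20, 0.39) = 0.39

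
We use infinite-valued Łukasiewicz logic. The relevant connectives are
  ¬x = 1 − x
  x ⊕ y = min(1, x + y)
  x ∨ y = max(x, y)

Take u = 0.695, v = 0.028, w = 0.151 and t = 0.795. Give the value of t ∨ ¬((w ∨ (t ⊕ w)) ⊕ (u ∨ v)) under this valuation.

t ⊕ w = min(1, 0.795 + 0.151) = min(1, 0.946) = 0.946
w ∨ (t ⊕ w) = max(0.151, 0.946) = 0.946
u ∨ v = max(0.695, 0.028) = 0.695
(w ∨ (t ⊕ w)) ⊕ (u ∨ v) = min(1, 0.946 + 0.695) = min(1, 1.641) = 1.000
¬((w ∨ (t ⊕ w)) ⊕ (u ∨ v)) = 1 − 1.000 = 0.000
t ∨ ¬((w ∨ (t ⊕ w)) ⊕ (u ∨ v)) = max(0.795, 0.000) = 0.795

0.795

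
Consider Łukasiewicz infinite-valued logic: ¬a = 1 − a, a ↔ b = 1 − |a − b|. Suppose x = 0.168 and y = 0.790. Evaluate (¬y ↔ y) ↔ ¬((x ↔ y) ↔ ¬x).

0.966

¬y = 1 − 0.790 = 0.210
¬y ↔ y = 1 − |0.210 − 0.790| = 1 − 0.580 = 0.420
x ↔ y = 1 − |0.168 − 0.790| = 1 − 0.622 = 0.378
¬x = 1 − 0.168 = 0.832
(x ↔ y) ↔ ¬x = 1 − |0.378 − 0.832| = 1 − 0.454 = 0.546
¬((x ↔ y) ↔ ¬x) = 1 − 0.546 = 0.454
(¬y ↔ y) ↔ ¬((x ↔ y) ↔ ¬x) = 1 − |0.420 − 0.454| = 1 − 0.034 = 0.966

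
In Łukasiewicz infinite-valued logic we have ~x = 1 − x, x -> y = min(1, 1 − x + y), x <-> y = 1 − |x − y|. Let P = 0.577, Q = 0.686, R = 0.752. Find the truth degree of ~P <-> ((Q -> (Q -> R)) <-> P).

~P = 1 − 0.577 = 0.423
Q -> R = min(1, 1 − 0.686 + 0.752) = min(1, 1.066) = 1.000
Q -> (Q -> R) = min(1, 1 − 0.686 + 1.000) = min(1, 1.314) = 1.000
(Q -> (Q -> R)) <-> P = 1 − |1.000 − 0.577| = 1 − 0.423 = 0.577
~P <-> ((Q -> (Q -> R)) <-> P) = 1 − |0.423 − 0.577| = 1 − 0.154 = 0.846

0.846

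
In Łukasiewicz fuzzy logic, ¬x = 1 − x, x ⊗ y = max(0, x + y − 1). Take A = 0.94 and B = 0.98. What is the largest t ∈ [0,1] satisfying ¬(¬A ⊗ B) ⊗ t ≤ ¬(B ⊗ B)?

0.08

¬A = 1 − 0.94 = 0.06
¬A ⊗ B = max(0, 0.06 + 0.98 − 1) = max(0, 0.04) = 0.04
¬(¬A ⊗ B) = 1 − 0.04 = 0.96
So the left factor is ¬(¬A ⊗ B) = 0.96.
B ⊗ B = max(0, 0.98 + 0.98 − 1) = max(0, 0.96) = 0.96
¬(B ⊗ B) = 1 − 0.96 = 0.04
So the right-hand bound is ¬(B ⊗ B) = 0.04.
The residuum of the Łukasiewicz t-norm gives the supremum: min(1, 1 − 0.96 + 0.04).
1 − 0.96 + 0.04 = 0.08, so t = min(1, 0.08) = 0.08.
Check: 0.96 ⊗ 0.08 = max(0, 0.04) = 0.04 ≤ 0.04.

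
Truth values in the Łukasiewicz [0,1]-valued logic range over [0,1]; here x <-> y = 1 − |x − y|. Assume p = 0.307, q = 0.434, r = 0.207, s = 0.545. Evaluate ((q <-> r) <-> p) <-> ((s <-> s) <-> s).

q <-> r = 1 − |0.434 − 0.207| = 1 − 0.227 = 0.773
(q <-> r) <-> p = 1 − |0.773 − 0.307| = 1 − 0.466 = 0.534
s <-> s = 1 − |0.545 − 0.545| = 1 − 0.000 = 1.000
(s <-> s) <-> s = 1 − |1.000 − 0.545| = 1 − 0.455 = 0.545
((q <-> r) <-> p) <-> ((s <-> s) <-> s) = 1 − |0.534 − 0.545| = 1 − 0.011 = 0.989

0.989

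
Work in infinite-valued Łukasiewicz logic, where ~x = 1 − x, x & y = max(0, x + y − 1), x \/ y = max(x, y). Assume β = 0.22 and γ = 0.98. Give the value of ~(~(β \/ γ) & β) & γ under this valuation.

β \/ γ = max(0.22, 0.98) = 0.98
~(β \/ γ) = 1 − 0.98 = 0.02
~(β \/ γ) & β = max(0, 0.02 + 0.22 − 1) = max(0, -0.76) = 0.00
~(~(β \/ γ) & β) = 1 − 0.00 = 1.00
~(~(β \/ γ) & β) & γ = max(0, 1.00 + 0.98 − 1) = max(0, 0.98) = 0.98

0.98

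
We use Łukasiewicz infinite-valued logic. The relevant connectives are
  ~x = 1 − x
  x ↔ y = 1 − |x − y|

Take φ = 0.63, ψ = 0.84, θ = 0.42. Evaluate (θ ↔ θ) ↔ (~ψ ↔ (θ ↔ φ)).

0.37

θ ↔ θ = 1 − |0.42 − 0.42| = 1 − 0.00 = 1.00
~ψ = 1 − 0.84 = 0.16
θ ↔ φ = 1 − |0.42 − 0.63| = 1 − 0.21 = 0.79
~ψ ↔ (θ ↔ φ) = 1 − |0.16 − 0.79| = 1 − 0.63 = 0.37
(θ ↔ θ) ↔ (~ψ ↔ (θ ↔ φ)) = 1 − |1.00 − 0.37| = 1 − 0.63 = 0.37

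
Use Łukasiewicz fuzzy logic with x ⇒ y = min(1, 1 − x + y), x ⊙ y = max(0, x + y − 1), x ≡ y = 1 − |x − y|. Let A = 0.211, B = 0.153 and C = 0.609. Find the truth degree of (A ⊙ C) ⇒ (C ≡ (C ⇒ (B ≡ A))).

1.000

A ⊙ C = max(0, 0.211 + 0.609 − 1) = max(0, -0.180) = 0.000
B ≡ A = 1 − |0.153 − 0.211| = 1 − 0.058 = 0.942
C ⇒ (B ≡ A) = min(1, 1 − 0.609 + 0.942) = min(1, 1.333) = 1.000
C ≡ (C ⇒ (B ≡ A)) = 1 − |0.609 − 1.000| = 1 − 0.391 = 0.609
(A ⊙ C) ⇒ (C ≡ (C ⇒ (B ≡ A))) = min(1, 1 − 0.000 + 0.609) = min(1, 1.609) = 1.000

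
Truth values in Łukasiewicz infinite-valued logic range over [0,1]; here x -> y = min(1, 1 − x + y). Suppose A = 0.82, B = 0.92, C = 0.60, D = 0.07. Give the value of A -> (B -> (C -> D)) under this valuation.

C -> D = min(1, 1 − 0.60 + 0.07) = min(1, 0.47) = 0.47
B -> (C -> D) = min(1, 1 − 0.92 + 0.47) = min(1, 0.55) = 0.55
A -> (B -> (C -> D)) = min(1, 1 − 0.82 + 0.55) = min(1, 0.73) = 0.73

0.73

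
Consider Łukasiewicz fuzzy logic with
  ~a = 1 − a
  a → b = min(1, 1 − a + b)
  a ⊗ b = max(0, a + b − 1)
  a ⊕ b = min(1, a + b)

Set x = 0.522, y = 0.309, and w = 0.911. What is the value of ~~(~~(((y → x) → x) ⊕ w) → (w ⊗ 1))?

y → x = min(1, 1 − 0.309 + 0.522) = min(1, 1.213) = 1.000
(y → x) → x = min(1, 1 − 1.000 + 0.522) = min(1, 0.522) = 0.522
((y → x) → x) ⊕ w = min(1, 0.522 + 0.911) = min(1, 1.433) = 1.000
~(((y → x) → x) ⊕ w) = 1 − 1.000 = 0.000
~~(((y → x) → x) ⊕ w) = 1 − 0.000 = 1.000
w ⊗ 1 = max(0, 0.911 + 1.000 − 1) = max(0, 0.911) = 0.911
~~(((y → x) → x) ⊕ w) → (w ⊗ 1) = min(1, 1 − 1.000 + 0.911) = min(1, 0.911) = 0.911
~(~~(((y → x) → x) ⊕ w) → (w ⊗ 1)) = 1 − 0.911 = 0.089
~~(~~(((y → x) → x) ⊕ w) → (w ⊗ 1)) = 1 − 0.089 = 0.911

0.911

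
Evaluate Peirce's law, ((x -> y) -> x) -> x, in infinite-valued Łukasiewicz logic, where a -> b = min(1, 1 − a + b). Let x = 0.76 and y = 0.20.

0.76

x -> y = min(1, 1 − 0.76 + 0.20) = min(1, 0.44) = 0.44
(x -> y) -> x = min(1, 1 − 0.44 + 0.76) = min(1, 1.32) = 1.00
((x -> y) -> x) -> x = min(1, 1 − 1.00 + 0.76) = min(1, 0.76) = 0.76
(The value 0.76 < 1 shows this instance is not satisfied; not a Ł∞-tautology in general.)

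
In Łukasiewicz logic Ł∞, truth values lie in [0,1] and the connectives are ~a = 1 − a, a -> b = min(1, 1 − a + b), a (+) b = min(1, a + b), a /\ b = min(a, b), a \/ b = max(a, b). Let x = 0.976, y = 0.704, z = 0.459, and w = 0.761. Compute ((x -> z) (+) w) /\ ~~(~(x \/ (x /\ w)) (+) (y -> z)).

x -> z = min(1, 1 − 0.976 + 0.459) = min(1, 0.483) = 0.483
(x -> z) (+) w = min(1, 0.483 + 0.761) = min(1, 1.244) = 1.000
x /\ w = min(0.976, 0.761) = 0.761
x \/ (x /\ w) = max(0.976, 0.761) = 0.976
~(x \/ (x /\ w)) = 1 − 0.976 = 0.024
y -> z = min(1, 1 − 0.704 + 0.459) = min(1, 0.755) = 0.755
~(x \/ (x /\ w)) (+) (y -> z) = min(1, 0.024 + 0.755) = min(1, 0.779) = 0.779
~(~(x \/ (x /\ w)) (+) (y -> z)) = 1 − 0.779 = 0.221
~~(~(x \/ (x /\ w)) (+) (y -> z)) = 1 − 0.221 = 0.779
((x -> z) (+) w) /\ ~~(~(x \/ (x /\ w)) (+) (y -> z)) = min(1.000, 0.779) = 0.779

0.779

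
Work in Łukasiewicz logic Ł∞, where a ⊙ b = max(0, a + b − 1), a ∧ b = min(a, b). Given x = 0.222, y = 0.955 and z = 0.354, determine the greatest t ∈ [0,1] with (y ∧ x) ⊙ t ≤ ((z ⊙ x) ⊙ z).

y ∧ x = min(0.955, 0.222) = 0.222
So the left factor is y ∧ x = 0.222.
z ⊙ x = max(0, 0.354 + 0.222 − 1) = max(0, -0.424) = 0.000
(z ⊙ x) ⊙ z = max(0, 0.000 + 0.354 − 1) = max(0, -0.646) = 0.000
So the right-hand bound is (z ⊙ x) ⊙ z = 0.000.
The residuum of the Łukasiewicz t-norm gives the supremum: min(1, 1 − 0.222 + 0.000).
1 − 0.222 + 0.000 = 0.778, so t = min(1, 0.778) = 0.778.
Check: 0.222 ⊙ 0.778 = max(0, 0.000) = 0.000 ≤ 0.000.

0.778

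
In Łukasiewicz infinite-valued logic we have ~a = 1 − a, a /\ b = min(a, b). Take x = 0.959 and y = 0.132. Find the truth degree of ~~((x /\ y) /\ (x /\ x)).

0.132

x /\ y = min(0.959, 0.132) = 0.132
x /\ x = min(0.959, 0.959) = 0.959
(x /\ y) /\ (x /\ x) = min(0.132, 0.959) = 0.132
~((x /\ y) /\ (x /\ x)) = 1 − 0.132 = 0.868
~~((x /\ y) /\ (x /\ x)) = 1 − 0.868 = 0.132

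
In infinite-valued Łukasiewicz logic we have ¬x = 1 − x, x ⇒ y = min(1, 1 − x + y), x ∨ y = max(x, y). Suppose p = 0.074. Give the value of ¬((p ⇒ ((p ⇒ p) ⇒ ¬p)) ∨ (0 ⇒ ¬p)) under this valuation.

p ⇒ p = min(1, 1 − 0.074 + 0.074) = min(1, 1.000) = 1.000
¬p = 1 − 0.074 = 0.926
(p ⇒ p) ⇒ ¬p = min(1, 1 − 1.000 + 0.926) = min(1, 0.926) = 0.926
p ⇒ ((p ⇒ p) ⇒ ¬p) = min(1, 1 − 0.074 + 0.926) = min(1, 1.852) = 1.000
0 ⇒ ¬p = min(1, 1 − 0.000 + 0.926) = min(1, 1.926) = 1.000
(p ⇒ ((p ⇒ p) ⇒ ¬p)) ∨ (0 ⇒ ¬p) = max(1.000, 1.000) = 1.000
¬((p ⇒ ((p ⇒ p) ⇒ ¬p)) ∨ (0 ⇒ ¬p)) = 1 − 1.000 = 0.000

0.000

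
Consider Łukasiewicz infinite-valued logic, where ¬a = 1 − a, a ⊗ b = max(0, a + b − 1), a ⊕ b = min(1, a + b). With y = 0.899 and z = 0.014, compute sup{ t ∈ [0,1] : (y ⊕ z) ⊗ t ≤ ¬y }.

0.188

y ⊕ z = min(1, 0.899 + 0.014) = min(1, 0.913) = 0.913
So the left factor is y ⊕ z = 0.913.
¬y = 1 − 0.899 = 0.101
So the right-hand bound is ¬y = 0.101.
The residuum of the Łukasiewicz t-norm gives the supremum: min(1, 1 − 0.913 + 0.101).
1 − 0.913 + 0.101 = 0.188, so t = min(1, 0.188) = 0.188.
Check: 0.913 ⊗ 0.188 = max(0, 0.101) = 0.101 ≤ 0.101.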